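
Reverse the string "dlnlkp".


Input: dlnlkp
Reading characters right to left:
  Position 5: 'p'
  Position 4: 'k'
  Position 3: 'l'
  Position 2: 'n'
  Position 1: 'l'
  Position 0: 'd'
Reversed: pklnld

pklnld


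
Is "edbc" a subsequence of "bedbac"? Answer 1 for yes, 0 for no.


Check if "edbc" is a subsequence of "bedbac"
Greedy scan:
  Position 0 ('b'): no match needed
  Position 1 ('e'): matches sub[0] = 'e'
  Position 2 ('d'): matches sub[1] = 'd'
  Position 3 ('b'): matches sub[2] = 'b'
  Position 4 ('a'): no match needed
  Position 5 ('c'): matches sub[3] = 'c'
All 4 characters matched => is a subsequence

1


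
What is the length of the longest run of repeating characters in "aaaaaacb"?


Input: "aaaaaacb"
Scanning for longest run:
  Position 1 ('a'): continues run of 'a', length=2
  Position 2 ('a'): continues run of 'a', length=3
  Position 3 ('a'): continues run of 'a', length=4
  Position 4 ('a'): continues run of 'a', length=5
  Position 5 ('a'): continues run of 'a', length=6
  Position 6 ('c'): new char, reset run to 1
  Position 7 ('b'): new char, reset run to 1
Longest run: 'a' with length 6

6


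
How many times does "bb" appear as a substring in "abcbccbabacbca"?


Searching for "bb" in "abcbccbabacbca"
Scanning each position:
  Position 0: "ab" => no
  Position 1: "bc" => no
  Position 2: "cb" => no
  Position 3: "bc" => no
  Position 4: "cc" => no
  Position 5: "cb" => no
  Position 6: "ba" => no
  Position 7: "ab" => no
  Position 8: "ba" => no
  Position 9: "ac" => no
  Position 10: "cb" => no
  Position 11: "bc" => no
  Position 12: "ca" => no
Total occurrences: 0

0


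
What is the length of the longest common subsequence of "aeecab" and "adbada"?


LCS of "aeecab" and "adbada"
DP table:
           a    d    b    a    d    a
      0    0    0    0    0    0    0
  a   0    1    1    1    1    1    1
  e   0    1    1    1    1    1    1
  e   0    1    1    1    1    1    1
  c   0    1    1    1    1    1    1
  a   0    1    1    1    2    2    2
  b   0    1    1    2    2    2    2
LCS length = dp[6][6] = 2

2


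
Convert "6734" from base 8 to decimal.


Input: "6734" in base 8
Positional expansion:
  Digit '6' (value 6) x 8^3 = 3072
  Digit '7' (value 7) x 8^2 = 448
  Digit '3' (value 3) x 8^1 = 24
  Digit '4' (value 4) x 8^0 = 4
Sum = 3548

3548


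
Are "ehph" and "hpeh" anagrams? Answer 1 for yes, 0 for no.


Strings: "ehph", "hpeh"
Sorted first:  ehhp
Sorted second: ehhp
Sorted forms match => anagrams

1


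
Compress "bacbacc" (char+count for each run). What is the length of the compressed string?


Input: bacbacc
Runs:
  'b' x 1 => "b1"
  'a' x 1 => "a1"
  'c' x 1 => "c1"
  'b' x 1 => "b1"
  'a' x 1 => "a1"
  'c' x 2 => "c2"
Compressed: "b1a1c1b1a1c2"
Compressed length: 12

12


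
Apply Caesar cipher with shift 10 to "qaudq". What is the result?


Caesar cipher: shift "qaudq" by 10
  'q' (pos 16) + 10 = pos 0 = 'a'
  'a' (pos 0) + 10 = pos 10 = 'k'
  'u' (pos 20) + 10 = pos 4 = 'e'
  'd' (pos 3) + 10 = pos 13 = 'n'
  'q' (pos 16) + 10 = pos 0 = 'a'
Result: akena

akena


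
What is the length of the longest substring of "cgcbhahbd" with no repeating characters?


Input: "cgcbhahbd"
Sliding window (track last position of each char):
  Position 0 ('c'): window [0,0] length 1 -- new best
  Position 1 ('g'): window [0,1] length 2 -- new best
  Position 2 ('c'): repeat (last at 0), move window start to 1
  Position 2 ('c'): window [1,2] length 2
  Position 3 ('b'): window [1,3] length 3 -- new best
  Position 4 ('h'): window [1,4] length 4 -- new best
  Position 5 ('a'): window [1,5] length 5 -- new best
  Position 6 ('h'): repeat (last at 4), move window start to 5
  Position 6 ('h'): window [5,6] length 2
  Position 7 ('b'): window [5,7] length 3
  Position 8 ('d'): window [5,8] length 4
Longest substring with no repeats: "gcbha" with length 5

5


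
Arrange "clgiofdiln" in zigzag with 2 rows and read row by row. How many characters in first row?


Zigzag "clgiofdiln" into 2 rows:
Placing characters:
  'c' => row 0
  'l' => row 1
  'g' => row 0
  'i' => row 1
  'o' => row 0
  'f' => row 1
  'd' => row 0
  'i' => row 1
  'l' => row 0
  'n' => row 1
Rows:
  Row 0: "cgodl"
  Row 1: "lifin"
First row length: 5

5


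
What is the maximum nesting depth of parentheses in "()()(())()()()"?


Input: "()()(())()()()"
Tracking depth:
  Position 0 '(': depth becomes 1
  Position 1 ')': depth becomes 0
  Position 2 '(': depth becomes 1
  Position 3 ')': depth becomes 0
  Position 4 '(': depth becomes 1
  Position 5 '(': depth becomes 2
  Position 6 ')': depth becomes 1
  Position 7 ')': depth becomes 0
  Position 8 '(': depth becomes 1
  Position 9 ')': depth becomes 0
  Position 10 '(': depth becomes 1
  Position 11 ')': depth becomes 0
  Position 12 '(': depth becomes 1
  Position 13 ')': depth becomes 0
Maximum depth reached: 2

2


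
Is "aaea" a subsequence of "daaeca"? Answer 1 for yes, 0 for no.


Check if "aaea" is a subsequence of "daaeca"
Greedy scan:
  Position 0 ('d'): no match needed
  Position 1 ('a'): matches sub[0] = 'a'
  Position 2 ('a'): matches sub[1] = 'a'
  Position 3 ('e'): matches sub[2] = 'e'
  Position 4 ('c'): no match needed
  Position 5 ('a'): matches sub[3] = 'a'
All 4 characters matched => is a subsequence

1


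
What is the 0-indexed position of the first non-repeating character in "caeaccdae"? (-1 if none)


Input: caeaccdae
Character frequencies:
  'a': 3
  'c': 3
  'd': 1
  'e': 2
Scanning left to right for freq == 1:
  Position 0 ('c'): freq=3, skip
  Position 1 ('a'): freq=3, skip
  Position 2 ('e'): freq=2, skip
  Position 3 ('a'): freq=3, skip
  Position 4 ('c'): freq=3, skip
  Position 5 ('c'): freq=3, skip
  Position 6 ('d'): unique! => answer = 6

6


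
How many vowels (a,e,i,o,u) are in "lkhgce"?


Input: lkhgce
Checking each character:
  'l' at position 0: consonant
  'k' at position 1: consonant
  'h' at position 2: consonant
  'g' at position 3: consonant
  'c' at position 4: consonant
  'e' at position 5: vowel (running total: 1)
Total vowels: 1

1


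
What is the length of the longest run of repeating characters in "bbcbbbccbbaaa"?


Input: "bbcbbbccbbaaa"
Scanning for longest run:
  Position 1 ('b'): continues run of 'b', length=2
  Position 2 ('c'): new char, reset run to 1
  Position 3 ('b'): new char, reset run to 1
  Position 4 ('b'): continues run of 'b', length=2
  Position 5 ('b'): continues run of 'b', length=3
  Position 6 ('c'): new char, reset run to 1
  Position 7 ('c'): continues run of 'c', length=2
  Position 8 ('b'): new char, reset run to 1
  Position 9 ('b'): continues run of 'b', length=2
  Position 10 ('a'): new char, reset run to 1
  Position 11 ('a'): continues run of 'a', length=2
  Position 12 ('a'): continues run of 'a', length=3
Longest run: 'b' with length 3

3


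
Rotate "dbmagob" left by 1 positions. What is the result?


Input: "dbmagob", rotate left by 1
First 1 characters: "d"
Remaining characters: "bmagob"
Concatenate remaining + first: "bmagob" + "d" = "bmagobd"

bmagobd


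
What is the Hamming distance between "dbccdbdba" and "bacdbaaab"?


Comparing "dbccdbdba" and "bacdbaaab" position by position:
  Position 0: 'd' vs 'b' => differ
  Position 1: 'b' vs 'a' => differ
  Position 2: 'c' vs 'c' => same
  Position 3: 'c' vs 'd' => differ
  Position 4: 'd' vs 'b' => differ
  Position 5: 'b' vs 'a' => differ
  Position 6: 'd' vs 'a' => differ
  Position 7: 'b' vs 'a' => differ
  Position 8: 'a' vs 'b' => differ
Total differences (Hamming distance): 8

8


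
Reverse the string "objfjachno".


Input: objfjachno
Reading characters right to left:
  Position 9: 'o'
  Position 8: 'n'
  Position 7: 'h'
  Position 6: 'c'
  Position 5: 'a'
  Position 4: 'j'
  Position 3: 'f'
  Position 2: 'j'
  Position 1: 'b'
  Position 0: 'o'
Reversed: onhcajfjbo

onhcajfjbo


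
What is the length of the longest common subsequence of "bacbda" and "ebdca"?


LCS of "bacbda" and "ebdca"
DP table:
           e    b    d    c    a
      0    0    0    0    0    0
  b   0    0    1    1    1    1
  a   0    0    1    1    1    2
  c   0    0    1    1    2    2
  b   0    0    1    1    2    2
  d   0    0    1    2    2    2
  a   0    0    1    2    2    3
LCS length = dp[6][5] = 3

3


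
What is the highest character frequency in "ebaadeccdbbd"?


Input: ebaadeccdbbd
Character counts:
  'a': 2
  'b': 3
  'c': 2
  'd': 3
  'e': 2
Maximum frequency: 3

3


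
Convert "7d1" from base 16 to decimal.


Input: "7d1" in base 16
Positional expansion:
  Digit '7' (value 7) x 16^2 = 1792
  Digit 'd' (value 13) x 16^1 = 208
  Digit '1' (value 1) x 16^0 = 1
Sum = 2001

2001


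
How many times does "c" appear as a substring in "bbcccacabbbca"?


Searching for "c" in "bbcccacabbbca"
Scanning each position:
  Position 0: "b" => no
  Position 1: "b" => no
  Position 2: "c" => MATCH
  Position 3: "c" => MATCH
  Position 4: "c" => MATCH
  Position 5: "a" => no
  Position 6: "c" => MATCH
  Position 7: "a" => no
  Position 8: "b" => no
  Position 9: "b" => no
  Position 10: "b" => no
  Position 11: "c" => MATCH
  Position 12: "a" => no
Total occurrences: 5

5


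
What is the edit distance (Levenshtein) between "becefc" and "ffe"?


Computing edit distance: "becefc" -> "ffe"
DP table:
           f    f    e
      0    1    2    3
  b   1    1    2    3
  e   2    2    2    2
  c   3    3    3    3
  e   4    4    4    3
  f   5    4    4    4
  c   6    5    5    5
Edit distance = dp[6][3] = 5

5


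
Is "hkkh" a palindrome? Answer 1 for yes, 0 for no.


Input: hkkh
Reversed: hkkh
  Compare pos 0 ('h') with pos 3 ('h'): match
  Compare pos 1 ('k') with pos 2 ('k'): match
Result: palindrome

1


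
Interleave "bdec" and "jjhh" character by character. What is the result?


Interleaving "bdec" and "jjhh":
  Position 0: 'b' from first, 'j' from second => "bj"
  Position 1: 'd' from first, 'j' from second => "dj"
  Position 2: 'e' from first, 'h' from second => "eh"
  Position 3: 'c' from first, 'h' from second => "ch"
Result: bjdjehch

bjdjehch


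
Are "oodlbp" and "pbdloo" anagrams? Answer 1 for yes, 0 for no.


Strings: "oodlbp", "pbdloo"
Sorted first:  bdloop
Sorted second: bdloop
Sorted forms match => anagrams

1


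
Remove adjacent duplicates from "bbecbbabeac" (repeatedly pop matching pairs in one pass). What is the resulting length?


Input: bbecbbabeac
Stack-based adjacent duplicate removal:
  Read 'b': push. Stack: b
  Read 'b': matches stack top 'b' => pop. Stack: (empty)
  Read 'e': push. Stack: e
  Read 'c': push. Stack: ec
  Read 'b': push. Stack: ecb
  Read 'b': matches stack top 'b' => pop. Stack: ec
  Read 'a': push. Stack: eca
  Read 'b': push. Stack: ecab
  Read 'e': push. Stack: ecabe
  Read 'a': push. Stack: ecabea
  Read 'c': push. Stack: ecabeac
Final stack: "ecabeac" (length 7)

7


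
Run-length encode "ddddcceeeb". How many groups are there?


Input: ddddcceeeb
Scanning for consecutive runs:
  Group 1: 'd' x 4 (positions 0-3)
  Group 2: 'c' x 2 (positions 4-5)
  Group 3: 'e' x 3 (positions 6-8)
  Group 4: 'b' x 1 (positions 9-9)
Total groups: 4

4


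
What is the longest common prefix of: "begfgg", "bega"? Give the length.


Words: begfgg, bega
  Position 0: all 'b' => match
  Position 1: all 'e' => match
  Position 2: all 'g' => match
  Position 3: ('f', 'a') => mismatch, stop
LCP = "beg" (length 3)

3


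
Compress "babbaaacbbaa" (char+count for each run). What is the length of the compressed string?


Input: babbaaacbbaa
Runs:
  'b' x 1 => "b1"
  'a' x 1 => "a1"
  'b' x 2 => "b2"
  'a' x 3 => "a3"
  'c' x 1 => "c1"
  'b' x 2 => "b2"
  'a' x 2 => "a2"
Compressed: "b1a1b2a3c1b2a2"
Compressed length: 14

14


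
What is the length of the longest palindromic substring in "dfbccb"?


Input: "dfbccb"
Checking substrings for palindromes:
  [2:6] "bccb" (len 4) => palindrome
  [3:5] "cc" (len 2) => palindrome
Longest palindromic substring: "bccb" with length 4

4


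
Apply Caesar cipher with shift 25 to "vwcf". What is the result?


Caesar cipher: shift "vwcf" by 25
  'v' (pos 21) + 25 = pos 20 = 'u'
  'w' (pos 22) + 25 = pos 21 = 'v'
  'c' (pos 2) + 25 = pos 1 = 'b'
  'f' (pos 5) + 25 = pos 4 = 'e'
Result: uvbe

uvbe


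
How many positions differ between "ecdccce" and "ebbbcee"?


Comparing "ecdccce" and "ebbbcee" position by position:
  Position 0: 'e' vs 'e' => same
  Position 1: 'c' vs 'b' => DIFFER
  Position 2: 'd' vs 'b' => DIFFER
  Position 3: 'c' vs 'b' => DIFFER
  Position 4: 'c' vs 'c' => same
  Position 5: 'c' vs 'e' => DIFFER
  Position 6: 'e' vs 'e' => same
Positions that differ: 4

4


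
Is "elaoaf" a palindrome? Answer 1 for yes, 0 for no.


Input: elaoaf
Reversed: faoale
  Compare pos 0 ('e') with pos 5 ('f'): MISMATCH
  Compare pos 1 ('l') with pos 4 ('a'): MISMATCH
  Compare pos 2 ('a') with pos 3 ('o'): MISMATCH
Result: not a palindrome

0


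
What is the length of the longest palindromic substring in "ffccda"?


Input: "ffccda"
Checking substrings for palindromes:
  [0:2] "ff" (len 2) => palindrome
  [2:4] "cc" (len 2) => palindrome
Longest palindromic substring: "ff" with length 2

2


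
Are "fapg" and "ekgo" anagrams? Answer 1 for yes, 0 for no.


Strings: "fapg", "ekgo"
Sorted first:  afgp
Sorted second: egko
Differ at position 0: 'a' vs 'e' => not anagrams

0


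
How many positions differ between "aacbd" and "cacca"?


Comparing "aacbd" and "cacca" position by position:
  Position 0: 'a' vs 'c' => DIFFER
  Position 1: 'a' vs 'a' => same
  Position 2: 'c' vs 'c' => same
  Position 3: 'b' vs 'c' => DIFFER
  Position 4: 'd' vs 'a' => DIFFER
Positions that differ: 3

3


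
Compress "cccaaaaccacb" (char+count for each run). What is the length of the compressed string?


Input: cccaaaaccacb
Runs:
  'c' x 3 => "c3"
  'a' x 4 => "a4"
  'c' x 2 => "c2"
  'a' x 1 => "a1"
  'c' x 1 => "c1"
  'b' x 1 => "b1"
Compressed: "c3a4c2a1c1b1"
Compressed length: 12

12


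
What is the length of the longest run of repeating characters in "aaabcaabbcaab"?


Input: "aaabcaabbcaab"
Scanning for longest run:
  Position 1 ('a'): continues run of 'a', length=2
  Position 2 ('a'): continues run of 'a', length=3
  Position 3 ('b'): new char, reset run to 1
  Position 4 ('c'): new char, reset run to 1
  Position 5 ('a'): new char, reset run to 1
  Position 6 ('a'): continues run of 'a', length=2
  Position 7 ('b'): new char, reset run to 1
  Position 8 ('b'): continues run of 'b', length=2
  Position 9 ('c'): new char, reset run to 1
  Position 10 ('a'): new char, reset run to 1
  Position 11 ('a'): continues run of 'a', length=2
  Position 12 ('b'): new char, reset run to 1
Longest run: 'a' with length 3

3


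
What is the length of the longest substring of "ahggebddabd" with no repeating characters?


Input: "ahggebddabd"
Sliding window (track last position of each char):
  Position 0 ('a'): window [0,0] length 1 -- new best
  Position 1 ('h'): window [0,1] length 2 -- new best
  Position 2 ('g'): window [0,2] length 3 -- new best
  Position 3 ('g'): repeat (last at 2), move window start to 3
  Position 3 ('g'): window [3,3] length 1
  Position 4 ('e'): window [3,4] length 2
  Position 5 ('b'): window [3,5] length 3
  Position 6 ('d'): window [3,6] length 4 -- new best
  Position 7 ('d'): repeat (last at 6), move window start to 7
  Position 7 ('d'): window [7,7] length 1
  Position 8 ('a'): window [7,8] length 2
  Position 9 ('b'): window [7,9] length 3
  Position 10 ('d'): repeat (last at 7), move window start to 8
  Position 10 ('d'): window [8,10] length 3
Longest substring with no repeats: "gebd" with length 4

4


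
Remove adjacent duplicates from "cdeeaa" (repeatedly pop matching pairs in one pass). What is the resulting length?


Input: cdeeaa
Stack-based adjacent duplicate removal:
  Read 'c': push. Stack: c
  Read 'd': push. Stack: cd
  Read 'e': push. Stack: cde
  Read 'e': matches stack top 'e' => pop. Stack: cd
  Read 'a': push. Stack: cda
  Read 'a': matches stack top 'a' => pop. Stack: cd
Final stack: "cd" (length 2)

2


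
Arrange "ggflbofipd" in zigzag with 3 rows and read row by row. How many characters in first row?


Zigzag "ggflbofipd" into 3 rows:
Placing characters:
  'g' => row 0
  'g' => row 1
  'f' => row 2
  'l' => row 1
  'b' => row 0
  'o' => row 1
  'f' => row 2
  'i' => row 1
  'p' => row 0
  'd' => row 1
Rows:
  Row 0: "gbp"
  Row 1: "gloid"
  Row 2: "ff"
First row length: 3

3


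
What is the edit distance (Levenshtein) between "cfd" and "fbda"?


Computing edit distance: "cfd" -> "fbda"
DP table:
           f    b    d    a
      0    1    2    3    4
  c   1    1    2    3    4
  f   2    1    2    3    4
  d   3    2    2    2    3
Edit distance = dp[3][4] = 3

3


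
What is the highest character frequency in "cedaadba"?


Input: cedaadba
Character counts:
  'a': 3
  'b': 1
  'c': 1
  'd': 2
  'e': 1
Maximum frequency: 3

3


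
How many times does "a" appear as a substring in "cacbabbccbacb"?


Searching for "a" in "cacbabbccbacb"
Scanning each position:
  Position 0: "c" => no
  Position 1: "a" => MATCH
  Position 2: "c" => no
  Position 3: "b" => no
  Position 4: "a" => MATCH
  Position 5: "b" => no
  Position 6: "b" => no
  Position 7: "c" => no
  Position 8: "c" => no
  Position 9: "b" => no
  Position 10: "a" => MATCH
  Position 11: "c" => no
  Position 12: "b" => no
Total occurrences: 3

3


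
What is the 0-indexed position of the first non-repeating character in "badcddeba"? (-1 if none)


Input: badcddeba
Character frequencies:
  'a': 2
  'b': 2
  'c': 1
  'd': 3
  'e': 1
Scanning left to right for freq == 1:
  Position 0 ('b'): freq=2, skip
  Position 1 ('a'): freq=2, skip
  Position 2 ('d'): freq=3, skip
  Position 3 ('c'): unique! => answer = 3

3


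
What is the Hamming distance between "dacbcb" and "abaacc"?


Comparing "dacbcb" and "abaacc" position by position:
  Position 0: 'd' vs 'a' => differ
  Position 1: 'a' vs 'b' => differ
  Position 2: 'c' vs 'a' => differ
  Position 3: 'b' vs 'a' => differ
  Position 4: 'c' vs 'c' => same
  Position 5: 'b' vs 'c' => differ
Total differences (Hamming distance): 5

5


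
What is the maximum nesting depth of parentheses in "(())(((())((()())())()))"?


Input: "(())(((())((()())())()))"
Tracking depth:
  Position 0 '(': depth becomes 1
  Position 1 '(': depth becomes 2
  Position 2 ')': depth becomes 1
  Position 3 ')': depth becomes 0
  Position 4 '(': depth becomes 1
  Position 5 '(': depth becomes 2
  Position 6 '(': depth becomes 3
  Position 7 '(': depth becomes 4
  Position 8 ')': depth becomes 3
  Position 9 ')': depth becomes 2
  Position 10 '(': depth becomes 3
  Position 11 '(': depth becomes 4
  Position 12 '(': depth becomes 5
  Position 13 ')': depth becomes 4
  Position 14 '(': depth becomes 5
  Position 15 ')': depth becomes 4
  Position 16 ')': depth becomes 3
  Position 17 '(': depth becomes 4
  Position 18 ')': depth becomes 3
  Position 19 ')': depth becomes 2
  Position 20 '(': depth becomes 3
  Position 21 ')': depth becomes 2
  Position 22 ')': depth becomes 1
  Position 23 ')': depth becomes 0
Maximum depth reached: 5

5


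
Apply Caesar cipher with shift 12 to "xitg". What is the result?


Caesar cipher: shift "xitg" by 12
  'x' (pos 23) + 12 = pos 9 = 'j'
  'i' (pos 8) + 12 = pos 20 = 'u'
  't' (pos 19) + 12 = pos 5 = 'f'
  'g' (pos 6) + 12 = pos 18 = 's'
Result: jufs

jufs


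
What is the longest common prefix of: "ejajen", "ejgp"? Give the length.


Words: ejajen, ejgp
  Position 0: all 'e' => match
  Position 1: all 'j' => match
  Position 2: ('a', 'g') => mismatch, stop
LCP = "ej" (length 2)

2


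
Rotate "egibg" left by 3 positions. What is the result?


Input: "egibg", rotate left by 3
First 3 characters: "egi"
Remaining characters: "bg"
Concatenate remaining + first: "bg" + "egi" = "bgegi"

bgegi


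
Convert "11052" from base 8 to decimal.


Input: "11052" in base 8
Positional expansion:
  Digit '1' (value 1) x 8^4 = 4096
  Digit '1' (value 1) x 8^3 = 512
  Digit '0' (value 0) x 8^2 = 0
  Digit '5' (value 5) x 8^1 = 40
  Digit '2' (value 2) x 8^0 = 2
Sum = 4650

4650


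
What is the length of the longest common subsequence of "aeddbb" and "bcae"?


LCS of "aeddbb" and "bcae"
DP table:
           b    c    a    e
      0    0    0    0    0
  a   0    0    0    1    1
  e   0    0    0    1    2
  d   0    0    0    1    2
  d   0    0    0    1    2
  b   0    1    1    1    2
  b   0    1    1    1    2
LCS length = dp[6][4] = 2

2


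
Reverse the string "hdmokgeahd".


Input: hdmokgeahd
Reading characters right to left:
  Position 9: 'd'
  Position 8: 'h'
  Position 7: 'a'
  Position 6: 'e'
  Position 5: 'g'
  Position 4: 'k'
  Position 3: 'o'
  Position 2: 'm'
  Position 1: 'd'
  Position 0: 'h'
Reversed: dhaegkomdh

dhaegkomdh


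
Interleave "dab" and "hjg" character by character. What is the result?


Interleaving "dab" and "hjg":
  Position 0: 'd' from first, 'h' from second => "dh"
  Position 1: 'a' from first, 'j' from second => "aj"
  Position 2: 'b' from first, 'g' from second => "bg"
Result: dhajbg

dhajbg


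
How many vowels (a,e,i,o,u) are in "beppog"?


Input: beppog
Checking each character:
  'b' at position 0: consonant
  'e' at position 1: vowel (running total: 1)
  'p' at position 2: consonant
  'p' at position 3: consonant
  'o' at position 4: vowel (running total: 2)
  'g' at position 5: consonant
Total vowels: 2

2


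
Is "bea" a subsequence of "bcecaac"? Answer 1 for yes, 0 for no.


Check if "bea" is a subsequence of "bcecaac"
Greedy scan:
  Position 0 ('b'): matches sub[0] = 'b'
  Position 1 ('c'): no match needed
  Position 2 ('e'): matches sub[1] = 'e'
  Position 3 ('c'): no match needed
  Position 4 ('a'): matches sub[2] = 'a'
  Position 5 ('a'): no match needed
  Position 6 ('c'): no match needed
All 3 characters matched => is a subsequence

1


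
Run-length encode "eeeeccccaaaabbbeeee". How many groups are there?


Input: eeeeccccaaaabbbeeee
Scanning for consecutive runs:
  Group 1: 'e' x 4 (positions 0-3)
  Group 2: 'c' x 4 (positions 4-7)
  Group 3: 'a' x 4 (positions 8-11)
  Group 4: 'b' x 3 (positions 12-14)
  Group 5: 'e' x 4 (positions 15-18)
Total groups: 5

5


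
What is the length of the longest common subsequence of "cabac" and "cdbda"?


LCS of "cabac" and "cdbda"
DP table:
           c    d    b    d    a
      0    0    0    0    0    0
  c   0    1    1    1    1    1
  a   0    1    1    1    1    2
  b   0    1    1    2    2    2
  a   0    1    1    2    2    3
  c   0    1    1    2    2    3
LCS length = dp[5][5] = 3

3


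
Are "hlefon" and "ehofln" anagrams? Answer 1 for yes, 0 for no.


Strings: "hlefon", "ehofln"
Sorted first:  efhlno
Sorted second: efhlno
Sorted forms match => anagrams

1


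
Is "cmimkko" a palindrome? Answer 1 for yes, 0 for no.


Input: cmimkko
Reversed: okkmimc
  Compare pos 0 ('c') with pos 6 ('o'): MISMATCH
  Compare pos 1 ('m') with pos 5 ('k'): MISMATCH
  Compare pos 2 ('i') with pos 4 ('k'): MISMATCH
Result: not a palindrome

0


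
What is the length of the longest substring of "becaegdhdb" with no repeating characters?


Input: "becaegdhdb"
Sliding window (track last position of each char):
  Position 0 ('b'): window [0,0] length 1 -- new best
  Position 1 ('e'): window [0,1] length 2 -- new best
  Position 2 ('c'): window [0,2] length 3 -- new best
  Position 3 ('a'): window [0,3] length 4 -- new best
  Position 4 ('e'): repeat (last at 1), move window start to 2
  Position 4 ('e'): window [2,4] length 3
  Position 5 ('g'): window [2,5] length 4
  Position 6 ('d'): window [2,6] length 5 -- new best
  Position 7 ('h'): window [2,7] length 6 -- new best
  Position 8 ('d'): repeat (last at 6), move window start to 7
  Position 8 ('d'): window [7,8] length 2
  Position 9 ('b'): window [7,9] length 3
Longest substring with no repeats: "caegdh" with length 6

6


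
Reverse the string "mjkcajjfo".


Input: mjkcajjfo
Reading characters right to left:
  Position 8: 'o'
  Position 7: 'f'
  Position 6: 'j'
  Position 5: 'j'
  Position 4: 'a'
  Position 3: 'c'
  Position 2: 'k'
  Position 1: 'j'
  Position 0: 'm'
Reversed: ofjjackjm

ofjjackjm


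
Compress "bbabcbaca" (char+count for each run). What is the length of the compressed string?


Input: bbabcbaca
Runs:
  'b' x 2 => "b2"
  'a' x 1 => "a1"
  'b' x 1 => "b1"
  'c' x 1 => "c1"
  'b' x 1 => "b1"
  'a' x 1 => "a1"
  'c' x 1 => "c1"
  'a' x 1 => "a1"
Compressed: "b2a1b1c1b1a1c1a1"
Compressed length: 16

16


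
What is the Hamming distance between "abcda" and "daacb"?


Comparing "abcda" and "daacb" position by position:
  Position 0: 'a' vs 'd' => differ
  Position 1: 'b' vs 'a' => differ
  Position 2: 'c' vs 'a' => differ
  Position 3: 'd' vs 'c' => differ
  Position 4: 'a' vs 'b' => differ
Total differences (Hamming distance): 5

5


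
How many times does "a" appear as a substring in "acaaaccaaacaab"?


Searching for "a" in "acaaaccaaacaab"
Scanning each position:
  Position 0: "a" => MATCH
  Position 1: "c" => no
  Position 2: "a" => MATCH
  Position 3: "a" => MATCH
  Position 4: "a" => MATCH
  Position 5: "c" => no
  Position 6: "c" => no
  Position 7: "a" => MATCH
  Position 8: "a" => MATCH
  Position 9: "a" => MATCH
  Position 10: "c" => no
  Position 11: "a" => MATCH
  Position 12: "a" => MATCH
  Position 13: "b" => no
Total occurrences: 9

9


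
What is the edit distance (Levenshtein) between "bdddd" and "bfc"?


Computing edit distance: "bdddd" -> "bfc"
DP table:
           b    f    c
      0    1    2    3
  b   1    0    1    2
  d   2    1    1    2
  d   3    2    2    2
  d   4    3    3    3
  d   5    4    4    4
Edit distance = dp[5][3] = 4

4


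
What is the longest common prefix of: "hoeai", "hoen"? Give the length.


Words: hoeai, hoen
  Position 0: all 'h' => match
  Position 1: all 'o' => match
  Position 2: all 'e' => match
  Position 3: ('a', 'n') => mismatch, stop
LCP = "hoe" (length 3)

3


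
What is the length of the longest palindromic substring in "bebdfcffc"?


Input: "bebdfcffc"
Checking substrings for palindromes:
  [5:9] "cffc" (len 4) => palindrome
  [0:3] "beb" (len 3) => palindrome
  [4:7] "fcf" (len 3) => palindrome
  [6:8] "ff" (len 2) => palindrome
Longest palindromic substring: "cffc" with length 4

4


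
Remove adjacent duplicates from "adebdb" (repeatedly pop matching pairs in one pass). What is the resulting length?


Input: adebdb
Stack-based adjacent duplicate removal:
  Read 'a': push. Stack: a
  Read 'd': push. Stack: ad
  Read 'e': push. Stack: ade
  Read 'b': push. Stack: adeb
  Read 'd': push. Stack: adebd
  Read 'b': push. Stack: adebdb
Final stack: "adebdb" (length 6)

6


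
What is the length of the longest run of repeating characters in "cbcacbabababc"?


Input: "cbcacbabababc"
Scanning for longest run:
  Position 1 ('b'): new char, reset run to 1
  Position 2 ('c'): new char, reset run to 1
  Position 3 ('a'): new char, reset run to 1
  Position 4 ('c'): new char, reset run to 1
  Position 5 ('b'): new char, reset run to 1
  Position 6 ('a'): new char, reset run to 1
  Position 7 ('b'): new char, reset run to 1
  Position 8 ('a'): new char, reset run to 1
  Position 9 ('b'): new char, reset run to 1
  Position 10 ('a'): new char, reset run to 1
  Position 11 ('b'): new char, reset run to 1
  Position 12 ('c'): new char, reset run to 1
Longest run: 'c' with length 1

1


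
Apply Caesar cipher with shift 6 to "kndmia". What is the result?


Caesar cipher: shift "kndmia" by 6
  'k' (pos 10) + 6 = pos 16 = 'q'
  'n' (pos 13) + 6 = pos 19 = 't'
  'd' (pos 3) + 6 = pos 9 = 'j'
  'm' (pos 12) + 6 = pos 18 = 's'
  'i' (pos 8) + 6 = pos 14 = 'o'
  'a' (pos 0) + 6 = pos 6 = 'g'
Result: qtjsog

qtjsog


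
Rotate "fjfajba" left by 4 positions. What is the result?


Input: "fjfajba", rotate left by 4
First 4 characters: "fjfa"
Remaining characters: "jba"
Concatenate remaining + first: "jba" + "fjfa" = "jbafjfa"

jbafjfa


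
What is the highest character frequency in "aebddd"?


Input: aebddd
Character counts:
  'a': 1
  'b': 1
  'd': 3
  'e': 1
Maximum frequency: 3

3


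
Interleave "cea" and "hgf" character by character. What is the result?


Interleaving "cea" and "hgf":
  Position 0: 'c' from first, 'h' from second => "ch"
  Position 1: 'e' from first, 'g' from second => "eg"
  Position 2: 'a' from first, 'f' from second => "af"
Result: chegaf

chegaf


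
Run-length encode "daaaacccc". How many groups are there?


Input: daaaacccc
Scanning for consecutive runs:
  Group 1: 'd' x 1 (positions 0-0)
  Group 2: 'a' x 4 (positions 1-4)
  Group 3: 'c' x 4 (positions 5-8)
Total groups: 3

3


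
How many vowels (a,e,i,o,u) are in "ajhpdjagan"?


Input: ajhpdjagan
Checking each character:
  'a' at position 0: vowel (running total: 1)
  'j' at position 1: consonant
  'h' at position 2: consonant
  'p' at position 3: consonant
  'd' at position 4: consonant
  'j' at position 5: consonant
  'a' at position 6: vowel (running total: 2)
  'g' at position 7: consonant
  'a' at position 8: vowel (running total: 3)
  'n' at position 9: consonant
Total vowels: 3

3


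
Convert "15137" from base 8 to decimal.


Input: "15137" in base 8
Positional expansion:
  Digit '1' (value 1) x 8^4 = 4096
  Digit '5' (value 5) x 8^3 = 2560
  Digit '1' (value 1) x 8^2 = 64
  Digit '3' (value 3) x 8^1 = 24
  Digit '7' (value 7) x 8^0 = 7
Sum = 6751

6751


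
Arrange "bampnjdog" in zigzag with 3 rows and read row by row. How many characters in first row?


Zigzag "bampnjdog" into 3 rows:
Placing characters:
  'b' => row 0
  'a' => row 1
  'm' => row 2
  'p' => row 1
  'n' => row 0
  'j' => row 1
  'd' => row 2
  'o' => row 1
  'g' => row 0
Rows:
  Row 0: "bng"
  Row 1: "apjo"
  Row 2: "md"
First row length: 3

3


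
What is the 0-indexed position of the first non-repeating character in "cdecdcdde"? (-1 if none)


Input: cdecdcdde
Character frequencies:
  'c': 3
  'd': 4
  'e': 2
Scanning left to right for freq == 1:
  Position 0 ('c'): freq=3, skip
  Position 1 ('d'): freq=4, skip
  Position 2 ('e'): freq=2, skip
  Position 3 ('c'): freq=3, skip
  Position 4 ('d'): freq=4, skip
  Position 5 ('c'): freq=3, skip
  Position 6 ('d'): freq=4, skip
  Position 7 ('d'): freq=4, skip
  Position 8 ('e'): freq=2, skip
  No unique character found => answer = -1

-1


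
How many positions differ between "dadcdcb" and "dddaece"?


Comparing "dadcdcb" and "dddaece" position by position:
  Position 0: 'd' vs 'd' => same
  Position 1: 'a' vs 'd' => DIFFER
  Position 2: 'd' vs 'd' => same
  Position 3: 'c' vs 'a' => DIFFER
  Position 4: 'd' vs 'e' => DIFFER
  Position 5: 'c' vs 'c' => same
  Position 6: 'b' vs 'e' => DIFFER
Positions that differ: 4

4


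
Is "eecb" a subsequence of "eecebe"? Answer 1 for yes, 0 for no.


Check if "eecb" is a subsequence of "eecebe"
Greedy scan:
  Position 0 ('e'): matches sub[0] = 'e'
  Position 1 ('e'): matches sub[1] = 'e'
  Position 2 ('c'): matches sub[2] = 'c'
  Position 3 ('e'): no match needed
  Position 4 ('b'): matches sub[3] = 'b'
  Position 5 ('e'): no match needed
All 4 characters matched => is a subsequence

1


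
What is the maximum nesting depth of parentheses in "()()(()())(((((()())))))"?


Input: "()()(()())(((((()())))))"
Tracking depth:
  Position 0 '(': depth becomes 1
  Position 1 ')': depth becomes 0
  Position 2 '(': depth becomes 1
  Position 3 ')': depth becomes 0
  Position 4 '(': depth becomes 1
  Position 5 '(': depth becomes 2
  Position 6 ')': depth becomes 1
  Position 7 '(': depth becomes 2
  Position 8 ')': depth becomes 1
  Position 9 ')': depth becomes 0
  Position 10 '(': depth becomes 1
  Position 11 '(': depth becomes 2
  Position 12 '(': depth becomes 3
  Position 13 '(': depth becomes 4
  Position 14 '(': depth becomes 5
  Position 15 '(': depth becomes 6
  Position 16 ')': depth becomes 5
  Position 17 '(': depth becomes 6
  Position 18 ')': depth becomes 5
  Position 19 ')': depth becomes 4
  Position 20 ')': depth becomes 3
  Position 21 ')': depth becomes 2
  Position 22 ')': depth becomes 1
  Position 23 ')': depth becomes 0
Maximum depth reached: 6

6


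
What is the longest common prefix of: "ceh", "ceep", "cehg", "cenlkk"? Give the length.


Words: ceh, ceep, cehg, cenlkk
  Position 0: all 'c' => match
  Position 1: all 'e' => match
  Position 2: ('h', 'e', 'h', 'n') => mismatch, stop
LCP = "ce" (length 2)

2


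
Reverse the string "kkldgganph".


Input: kkldgganph
Reading characters right to left:
  Position 9: 'h'
  Position 8: 'p'
  Position 7: 'n'
  Position 6: 'a'
  Position 5: 'g'
  Position 4: 'g'
  Position 3: 'd'
  Position 2: 'l'
  Position 1: 'k'
  Position 0: 'k'
Reversed: hpnaggdlkk

hpnaggdlkk


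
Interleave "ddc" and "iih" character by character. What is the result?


Interleaving "ddc" and "iih":
  Position 0: 'd' from first, 'i' from second => "di"
  Position 1: 'd' from first, 'i' from second => "di"
  Position 2: 'c' from first, 'h' from second => "ch"
Result: didich

didich


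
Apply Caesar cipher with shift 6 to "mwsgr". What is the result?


Caesar cipher: shift "mwsgr" by 6
  'm' (pos 12) + 6 = pos 18 = 's'
  'w' (pos 22) + 6 = pos 2 = 'c'
  's' (pos 18) + 6 = pos 24 = 'y'
  'g' (pos 6) + 6 = pos 12 = 'm'
  'r' (pos 17) + 6 = pos 23 = 'x'
Result: scymx

scymx


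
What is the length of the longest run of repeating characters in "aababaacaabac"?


Input: "aababaacaabac"
Scanning for longest run:
  Position 1 ('a'): continues run of 'a', length=2
  Position 2 ('b'): new char, reset run to 1
  Position 3 ('a'): new char, reset run to 1
  Position 4 ('b'): new char, reset run to 1
  Position 5 ('a'): new char, reset run to 1
  Position 6 ('a'): continues run of 'a', length=2
  Position 7 ('c'): new char, reset run to 1
  Position 8 ('a'): new char, reset run to 1
  Position 9 ('a'): continues run of 'a', length=2
  Position 10 ('b'): new char, reset run to 1
  Position 11 ('a'): new char, reset run to 1
  Position 12 ('c'): new char, reset run to 1
Longest run: 'a' with length 2

2


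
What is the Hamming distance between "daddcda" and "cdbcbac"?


Comparing "daddcda" and "cdbcbac" position by position:
  Position 0: 'd' vs 'c' => differ
  Position 1: 'a' vs 'd' => differ
  Position 2: 'd' vs 'b' => differ
  Position 3: 'd' vs 'c' => differ
  Position 4: 'c' vs 'b' => differ
  Position 5: 'd' vs 'a' => differ
  Position 6: 'a' vs 'c' => differ
Total differences (Hamming distance): 7

7


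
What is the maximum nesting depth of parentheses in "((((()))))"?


Input: "((((()))))"
Tracking depth:
  Position 0 '(': depth becomes 1
  Position 1 '(': depth becomes 2
  Position 2 '(': depth becomes 3
  Position 3 '(': depth becomes 4
  Position 4 '(': depth becomes 5
  Position 5 ')': depth becomes 4
  Position 6 ')': depth becomes 3
  Position 7 ')': depth becomes 2
  Position 8 ')': depth becomes 1
  Position 9 ')': depth becomes 0
Maximum depth reached: 5

5


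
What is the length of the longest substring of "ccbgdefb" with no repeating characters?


Input: "ccbgdefb"
Sliding window (track last position of each char):
  Position 0 ('c'): window [0,0] length 1 -- new best
  Position 1 ('c'): repeat (last at 0), move window start to 1
  Position 1 ('c'): window [1,1] length 1
  Position 2 ('b'): window [1,2] length 2 -- new best
  Position 3 ('g'): window [1,3] length 3 -- new best
  Position 4 ('d'): window [1,4] length 4 -- new best
  Position 5 ('e'): window [1,5] length 5 -- new best
  Position 6 ('f'): window [1,6] length 6 -- new best
  Position 7 ('b'): repeat (last at 2), move window start to 3
  Position 7 ('b'): window [3,7] length 5
Longest substring with no repeats: "cbgdef" with length 6

6


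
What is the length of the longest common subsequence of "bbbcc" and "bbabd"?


LCS of "bbbcc" and "bbabd"
DP table:
           b    b    a    b    d
      0    0    0    0    0    0
  b   0    1    1    1    1    1
  b   0    1    2    2    2    2
  b   0    1    2    2    3    3
  c   0    1    2    2    3    3
  c   0    1    2    2    3    3
LCS length = dp[5][5] = 3

3


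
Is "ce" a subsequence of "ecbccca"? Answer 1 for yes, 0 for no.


Check if "ce" is a subsequence of "ecbccca"
Greedy scan:
  Position 0 ('e'): no match needed
  Position 1 ('c'): matches sub[0] = 'c'
  Position 2 ('b'): no match needed
  Position 3 ('c'): no match needed
  Position 4 ('c'): no match needed
  Position 5 ('c'): no match needed
  Position 6 ('a'): no match needed
Only matched 1/2 characters => not a subsequence

0


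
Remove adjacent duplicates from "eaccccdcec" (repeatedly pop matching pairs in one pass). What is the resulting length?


Input: eaccccdcec
Stack-based adjacent duplicate removal:
  Read 'e': push. Stack: e
  Read 'a': push. Stack: ea
  Read 'c': push. Stack: eac
  Read 'c': matches stack top 'c' => pop. Stack: ea
  Read 'c': push. Stack: eac
  Read 'c': matches stack top 'c' => pop. Stack: ea
  Read 'd': push. Stack: ead
  Read 'c': push. Stack: eadc
  Read 'e': push. Stack: eadce
  Read 'c': push. Stack: eadcec
Final stack: "eadcec" (length 6)

6


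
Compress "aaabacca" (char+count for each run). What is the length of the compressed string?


Input: aaabacca
Runs:
  'a' x 3 => "a3"
  'b' x 1 => "b1"
  'a' x 1 => "a1"
  'c' x 2 => "c2"
  'a' x 1 => "a1"
Compressed: "a3b1a1c2a1"
Compressed length: 10

10


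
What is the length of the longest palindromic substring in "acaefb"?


Input: "acaefb"
Checking substrings for palindromes:
  [0:3] "aca" (len 3) => palindrome
Longest palindromic substring: "aca" with length 3

3


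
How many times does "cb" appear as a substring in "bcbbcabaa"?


Searching for "cb" in "bcbbcabaa"
Scanning each position:
  Position 0: "bc" => no
  Position 1: "cb" => MATCH
  Position 2: "bb" => no
  Position 3: "bc" => no
  Position 4: "ca" => no
  Position 5: "ab" => no
  Position 6: "ba" => no
  Position 7: "aa" => no
Total occurrences: 1

1


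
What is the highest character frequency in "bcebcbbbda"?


Input: bcebcbbbda
Character counts:
  'a': 1
  'b': 5
  'c': 2
  'd': 1
  'e': 1
Maximum frequency: 5

5


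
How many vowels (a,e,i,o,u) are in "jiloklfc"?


Input: jiloklfc
Checking each character:
  'j' at position 0: consonant
  'i' at position 1: vowel (running total: 1)
  'l' at position 2: consonant
  'o' at position 3: vowel (running total: 2)
  'k' at position 4: consonant
  'l' at position 5: consonant
  'f' at position 6: consonant
  'c' at position 7: consonant
Total vowels: 2

2


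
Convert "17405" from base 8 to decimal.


Input: "17405" in base 8
Positional expansion:
  Digit '1' (value 1) x 8^4 = 4096
  Digit '7' (value 7) x 8^3 = 3584
  Digit '4' (value 4) x 8^2 = 256
  Digit '0' (value 0) x 8^1 = 0
  Digit '5' (value 5) x 8^0 = 5
Sum = 7941

7941


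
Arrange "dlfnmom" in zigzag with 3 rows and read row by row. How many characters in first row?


Zigzag "dlfnmom" into 3 rows:
Placing characters:
  'd' => row 0
  'l' => row 1
  'f' => row 2
  'n' => row 1
  'm' => row 0
  'o' => row 1
  'm' => row 2
Rows:
  Row 0: "dm"
  Row 1: "lno"
  Row 2: "fm"
First row length: 2

2


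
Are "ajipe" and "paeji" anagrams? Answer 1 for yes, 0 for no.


Strings: "ajipe", "paeji"
Sorted first:  aeijp
Sorted second: aeijp
Sorted forms match => anagrams

1


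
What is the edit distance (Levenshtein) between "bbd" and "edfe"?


Computing edit distance: "bbd" -> "edfe"
DP table:
           e    d    f    e
      0    1    2    3    4
  b   1    1    2    3    4
  b   2    2    2    3    4
  d   3    3    2    3    4
Edit distance = dp[3][4] = 4

4


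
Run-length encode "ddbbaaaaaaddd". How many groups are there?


Input: ddbbaaaaaaddd
Scanning for consecutive runs:
  Group 1: 'd' x 2 (positions 0-1)
  Group 2: 'b' x 2 (positions 2-3)
  Group 3: 'a' x 6 (positions 4-9)
  Group 4: 'd' x 3 (positions 10-12)
Total groups: 4

4
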